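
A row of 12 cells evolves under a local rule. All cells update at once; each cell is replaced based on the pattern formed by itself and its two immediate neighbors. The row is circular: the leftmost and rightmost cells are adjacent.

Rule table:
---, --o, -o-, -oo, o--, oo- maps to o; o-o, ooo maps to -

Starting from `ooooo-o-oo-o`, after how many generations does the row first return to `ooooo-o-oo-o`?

2

----o-o-oo-o
ooooo-o-oo-o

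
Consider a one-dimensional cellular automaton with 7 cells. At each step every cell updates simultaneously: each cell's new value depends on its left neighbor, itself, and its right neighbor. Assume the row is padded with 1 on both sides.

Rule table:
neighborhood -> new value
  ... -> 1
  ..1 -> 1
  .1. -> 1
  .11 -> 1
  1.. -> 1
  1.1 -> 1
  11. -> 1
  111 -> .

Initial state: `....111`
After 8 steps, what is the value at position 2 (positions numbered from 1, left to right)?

.

step 1: 11111..
step 2: ....111  (repeats step 0; period 2)
step 8: ....111
position 2 holds .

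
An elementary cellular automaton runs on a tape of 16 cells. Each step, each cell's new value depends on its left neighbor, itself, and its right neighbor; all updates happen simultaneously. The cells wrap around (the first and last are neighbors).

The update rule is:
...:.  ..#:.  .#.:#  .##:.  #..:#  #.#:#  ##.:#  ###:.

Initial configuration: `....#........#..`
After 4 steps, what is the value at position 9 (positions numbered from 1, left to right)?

#

step 1: ....##.......##.
step 2: .....##.......##
step 3: #.....##.......#
step 4: ##.....##.......
position 9 holds #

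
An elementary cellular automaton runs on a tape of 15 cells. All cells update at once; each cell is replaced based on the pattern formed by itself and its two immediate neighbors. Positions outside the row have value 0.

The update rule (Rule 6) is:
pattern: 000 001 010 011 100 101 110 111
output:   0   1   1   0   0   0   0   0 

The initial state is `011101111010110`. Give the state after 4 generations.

100000000010000
100000000110000
100000001000000
100000011000000

100000011000000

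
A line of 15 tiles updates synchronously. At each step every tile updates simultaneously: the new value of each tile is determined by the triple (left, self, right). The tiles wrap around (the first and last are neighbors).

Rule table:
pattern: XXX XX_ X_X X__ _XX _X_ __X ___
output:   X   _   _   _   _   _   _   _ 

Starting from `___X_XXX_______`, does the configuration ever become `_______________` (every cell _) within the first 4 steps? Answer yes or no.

yes

______X________
_______________
all cells are _ at step 2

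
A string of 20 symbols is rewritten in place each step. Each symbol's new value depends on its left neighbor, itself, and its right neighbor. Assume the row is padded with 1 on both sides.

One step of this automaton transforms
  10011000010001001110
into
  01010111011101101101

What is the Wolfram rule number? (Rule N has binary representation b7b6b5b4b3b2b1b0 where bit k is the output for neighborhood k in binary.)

189

position 17: 111 → 1  (bit 7 = 1)
position 0: 110 → 0  (bit 6 = 0)
position 19: 101 → 1  (bit 5 = 1)
position 1: 100 → 1  (bit 4 = 1)
position 3: 011 → 1  (bit 3 = 1)
position 9: 010 → 1  (bit 2 = 1)
position 2: 001 → 0  (bit 1 = 0)
position 6: 000 → 1  (bit 0 = 1)
bits b7..b0 = 10111101 = 189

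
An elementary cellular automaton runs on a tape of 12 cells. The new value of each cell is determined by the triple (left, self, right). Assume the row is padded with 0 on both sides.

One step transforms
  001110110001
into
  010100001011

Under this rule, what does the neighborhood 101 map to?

0

At position 5 the neighborhood is 101; the next row has 0 there.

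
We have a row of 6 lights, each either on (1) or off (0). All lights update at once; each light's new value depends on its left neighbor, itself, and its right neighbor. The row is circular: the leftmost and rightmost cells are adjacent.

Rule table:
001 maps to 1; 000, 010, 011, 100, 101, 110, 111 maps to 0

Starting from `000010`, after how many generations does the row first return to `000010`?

6

000100
001000
010000
100000
000001
000010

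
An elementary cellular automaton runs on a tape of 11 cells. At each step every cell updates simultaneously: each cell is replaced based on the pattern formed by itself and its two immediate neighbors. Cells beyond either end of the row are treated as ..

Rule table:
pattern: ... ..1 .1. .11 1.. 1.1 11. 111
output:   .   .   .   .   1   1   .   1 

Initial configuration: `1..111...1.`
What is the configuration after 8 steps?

........1..

.1..1.1...1
..1..1.1...
...1..1.1..
....1..1.1.
.....1..1.1
......1..1.
.......1..1
........1..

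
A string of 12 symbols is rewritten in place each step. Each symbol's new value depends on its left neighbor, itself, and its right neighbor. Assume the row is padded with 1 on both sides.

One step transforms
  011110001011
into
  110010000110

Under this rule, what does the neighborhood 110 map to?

1

At position 4 the neighborhood is 110; the next row has 1 there.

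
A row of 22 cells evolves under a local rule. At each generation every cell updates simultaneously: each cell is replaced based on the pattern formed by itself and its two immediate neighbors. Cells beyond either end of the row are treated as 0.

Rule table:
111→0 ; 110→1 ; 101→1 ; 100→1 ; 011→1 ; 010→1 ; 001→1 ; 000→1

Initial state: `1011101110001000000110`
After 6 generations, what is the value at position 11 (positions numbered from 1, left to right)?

0

1110111011111111111111
1011101110000000000001
1110111011111111111111  (repeats generation 1; period 2)
generation 6: 1011101110000000000001
position 11 holds 0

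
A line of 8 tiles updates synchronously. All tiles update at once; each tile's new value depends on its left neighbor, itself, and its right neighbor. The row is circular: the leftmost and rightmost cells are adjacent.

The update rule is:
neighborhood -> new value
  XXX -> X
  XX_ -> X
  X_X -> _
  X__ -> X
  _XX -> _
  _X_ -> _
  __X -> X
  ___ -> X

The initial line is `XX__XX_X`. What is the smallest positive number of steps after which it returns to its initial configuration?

8

XXXX_X__
_XXX__XX
__XXXX_X
XX_XXX__
_X__XXXX
__XX_XXX
XX_X__XX
XX__XX_X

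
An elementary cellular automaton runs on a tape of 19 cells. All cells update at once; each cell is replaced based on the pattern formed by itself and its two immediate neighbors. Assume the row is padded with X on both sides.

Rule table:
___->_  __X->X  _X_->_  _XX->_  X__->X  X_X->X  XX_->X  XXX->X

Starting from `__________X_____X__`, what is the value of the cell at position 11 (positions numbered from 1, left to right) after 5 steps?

_

X________X_X___X_XX
XX______X_X_X_X_X_X
XXX____X_X_X_X_X_X_
XXXX__X_X_X_X_X_X_X
XXXXXX_X_X_X_X_X_X_
position 11 holds _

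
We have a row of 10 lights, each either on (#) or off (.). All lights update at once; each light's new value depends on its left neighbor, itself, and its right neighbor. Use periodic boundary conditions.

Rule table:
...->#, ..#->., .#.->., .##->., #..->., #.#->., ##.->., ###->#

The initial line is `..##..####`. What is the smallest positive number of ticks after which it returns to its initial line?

.......##.
######....
.####..##.
..##......
#....#####
..##..####

6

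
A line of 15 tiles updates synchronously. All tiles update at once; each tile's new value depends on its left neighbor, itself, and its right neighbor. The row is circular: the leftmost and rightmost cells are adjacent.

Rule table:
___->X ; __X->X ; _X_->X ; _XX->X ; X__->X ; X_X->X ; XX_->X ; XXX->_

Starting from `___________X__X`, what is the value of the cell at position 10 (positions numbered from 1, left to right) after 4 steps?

_

XXXXXXXXXXXXXXX
_______________
XXXXXXXXXXXXXXX  (repeats step 1; period 2)
step 4: _______________
position 10 holds _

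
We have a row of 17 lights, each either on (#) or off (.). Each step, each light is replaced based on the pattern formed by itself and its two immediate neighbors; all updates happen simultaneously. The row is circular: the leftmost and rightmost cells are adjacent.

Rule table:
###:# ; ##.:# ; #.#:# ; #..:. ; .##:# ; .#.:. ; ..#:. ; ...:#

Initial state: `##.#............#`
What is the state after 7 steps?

step 1: ###..##########.#
step 2: ###..############
step 3: ###..############  (fixed point — unchanged through step 7)

###..############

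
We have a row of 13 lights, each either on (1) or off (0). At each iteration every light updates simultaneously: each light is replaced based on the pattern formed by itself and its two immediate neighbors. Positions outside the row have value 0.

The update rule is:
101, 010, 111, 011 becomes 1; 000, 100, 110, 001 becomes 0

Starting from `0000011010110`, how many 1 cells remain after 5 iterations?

2

0000010111100
0000011111000
0000011110000
0000011100000
0000011000000
count of 1: 2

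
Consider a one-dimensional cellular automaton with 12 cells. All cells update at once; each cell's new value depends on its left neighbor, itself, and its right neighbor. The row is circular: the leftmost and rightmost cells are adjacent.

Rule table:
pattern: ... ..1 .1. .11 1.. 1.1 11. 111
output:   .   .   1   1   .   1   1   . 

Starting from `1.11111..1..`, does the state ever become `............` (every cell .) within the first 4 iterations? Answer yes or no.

111...1..1..
1.1...1..1..
111...1..1..  (repeats iteration 1; period 2)
iteration 4: 1.1...1..1..
iteration 4 is 1.1...1..1.., still not uniform .

no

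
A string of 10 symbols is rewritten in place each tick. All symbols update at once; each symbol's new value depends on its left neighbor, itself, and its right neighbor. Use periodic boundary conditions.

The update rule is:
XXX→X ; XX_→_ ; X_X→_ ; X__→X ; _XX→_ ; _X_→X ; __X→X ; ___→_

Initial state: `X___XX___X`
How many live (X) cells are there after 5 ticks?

tick 1: _X_X__X_X_
tick 2: XX_XXXX_XX
tick 3: X___XX___X  (repeats tick 0; period 3)
tick 5: XX_XXXX_XX
count of X: 8

8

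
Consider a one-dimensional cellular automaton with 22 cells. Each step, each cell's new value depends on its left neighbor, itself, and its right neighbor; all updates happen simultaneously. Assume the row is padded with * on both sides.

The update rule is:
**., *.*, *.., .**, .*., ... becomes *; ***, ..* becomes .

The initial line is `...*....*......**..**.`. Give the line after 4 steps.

step 1: **.****.******.***.***
step 2: .***..***....***.***..
step 3: **.**.*.****.*.***.**.
step 4: .********..*****.*****

.********..*****.*****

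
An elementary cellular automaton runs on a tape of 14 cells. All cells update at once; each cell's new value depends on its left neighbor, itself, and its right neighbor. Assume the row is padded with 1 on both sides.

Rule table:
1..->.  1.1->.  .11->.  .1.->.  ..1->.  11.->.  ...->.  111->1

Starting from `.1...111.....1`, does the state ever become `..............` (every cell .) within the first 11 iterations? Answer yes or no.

......1.......
..............
all cells are . at iteration 2

yes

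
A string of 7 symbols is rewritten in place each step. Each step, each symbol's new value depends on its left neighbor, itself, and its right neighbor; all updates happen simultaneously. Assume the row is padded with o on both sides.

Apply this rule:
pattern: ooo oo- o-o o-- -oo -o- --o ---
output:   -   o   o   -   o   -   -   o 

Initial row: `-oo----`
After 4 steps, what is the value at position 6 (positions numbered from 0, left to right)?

step 1: ooo-oo-
step 2: --ooooo
step 3: --o----
step 4: ----oo-
position 6 holds -

-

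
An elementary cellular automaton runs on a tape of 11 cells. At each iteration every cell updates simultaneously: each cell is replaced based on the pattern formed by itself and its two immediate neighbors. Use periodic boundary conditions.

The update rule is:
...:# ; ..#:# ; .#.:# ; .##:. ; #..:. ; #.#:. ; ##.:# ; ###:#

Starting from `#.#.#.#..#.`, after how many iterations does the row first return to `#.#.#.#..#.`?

2

iteration 1: #.#.#.#.##.
iteration 2: #.#.#.#..#.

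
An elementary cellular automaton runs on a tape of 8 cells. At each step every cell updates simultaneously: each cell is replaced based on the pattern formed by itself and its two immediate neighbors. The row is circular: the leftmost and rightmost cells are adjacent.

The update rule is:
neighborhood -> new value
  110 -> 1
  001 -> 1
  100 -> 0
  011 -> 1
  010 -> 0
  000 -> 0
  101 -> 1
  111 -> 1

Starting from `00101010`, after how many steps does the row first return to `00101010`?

01010100
10101000
01010001
10100010
01000101
10001010
00010101
00101010

8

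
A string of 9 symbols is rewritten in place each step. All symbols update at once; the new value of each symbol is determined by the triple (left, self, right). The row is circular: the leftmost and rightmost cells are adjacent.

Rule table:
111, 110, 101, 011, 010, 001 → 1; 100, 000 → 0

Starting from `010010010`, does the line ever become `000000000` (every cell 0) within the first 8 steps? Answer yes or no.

110110110
111111111
111111111  (fixed point — unchanged through step 8)
step 8 is 111111111, still not uniform 0

no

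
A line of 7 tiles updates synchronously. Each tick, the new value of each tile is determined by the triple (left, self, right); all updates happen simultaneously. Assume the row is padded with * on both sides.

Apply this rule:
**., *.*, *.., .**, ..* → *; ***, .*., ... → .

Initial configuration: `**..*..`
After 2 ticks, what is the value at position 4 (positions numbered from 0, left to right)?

tick 1: .***.**
tick 2: **.***.
position 4 holds *

*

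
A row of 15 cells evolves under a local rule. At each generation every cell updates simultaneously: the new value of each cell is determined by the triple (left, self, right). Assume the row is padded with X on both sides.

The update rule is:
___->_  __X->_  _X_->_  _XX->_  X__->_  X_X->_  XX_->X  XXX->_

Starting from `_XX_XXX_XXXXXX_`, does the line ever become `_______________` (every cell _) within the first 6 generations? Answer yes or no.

__X___X______X_
_______________
all cells are _ at generation 2

yes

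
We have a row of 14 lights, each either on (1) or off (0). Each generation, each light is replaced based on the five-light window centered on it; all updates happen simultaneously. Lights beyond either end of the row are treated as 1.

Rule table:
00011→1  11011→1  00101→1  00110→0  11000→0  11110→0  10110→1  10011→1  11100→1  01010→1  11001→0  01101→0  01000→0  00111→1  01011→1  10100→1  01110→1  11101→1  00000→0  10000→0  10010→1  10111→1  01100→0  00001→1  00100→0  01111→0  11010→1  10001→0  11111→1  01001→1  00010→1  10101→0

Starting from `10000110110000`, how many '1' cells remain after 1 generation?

10011001100011
count of 1: 7

7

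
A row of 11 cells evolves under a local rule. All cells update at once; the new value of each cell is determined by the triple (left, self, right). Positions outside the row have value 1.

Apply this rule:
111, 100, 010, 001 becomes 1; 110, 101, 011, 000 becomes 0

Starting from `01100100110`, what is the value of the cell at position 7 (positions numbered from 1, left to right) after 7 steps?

00011111000
10101110101
00100100100
11111111111
11111111111  (fixed point — unchanged through step 7)
position 7 holds 1

1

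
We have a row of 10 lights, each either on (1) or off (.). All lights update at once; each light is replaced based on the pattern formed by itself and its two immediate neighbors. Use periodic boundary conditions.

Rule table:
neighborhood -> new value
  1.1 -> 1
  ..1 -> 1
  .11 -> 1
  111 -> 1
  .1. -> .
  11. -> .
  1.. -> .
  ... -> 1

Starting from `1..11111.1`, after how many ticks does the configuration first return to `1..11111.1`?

10

..11111.11
.11111.11.
11111.11..
1111.11..1
111.11..11
11.11..111
1.11..1111
.11..11111
11..11111.
1..11111.1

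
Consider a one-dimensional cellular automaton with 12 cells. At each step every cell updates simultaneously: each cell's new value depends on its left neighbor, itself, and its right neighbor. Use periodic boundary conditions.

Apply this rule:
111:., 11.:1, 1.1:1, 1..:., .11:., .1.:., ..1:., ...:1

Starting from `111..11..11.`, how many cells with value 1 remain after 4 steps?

6

..1...1...11
....1...1..1
.11...1.....
..1.1...1111
count of 1: 6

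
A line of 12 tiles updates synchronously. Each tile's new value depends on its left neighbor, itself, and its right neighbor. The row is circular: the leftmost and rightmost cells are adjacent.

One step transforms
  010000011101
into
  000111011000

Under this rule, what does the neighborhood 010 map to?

At position 1 the neighborhood is 010; the next row has 0 there.

0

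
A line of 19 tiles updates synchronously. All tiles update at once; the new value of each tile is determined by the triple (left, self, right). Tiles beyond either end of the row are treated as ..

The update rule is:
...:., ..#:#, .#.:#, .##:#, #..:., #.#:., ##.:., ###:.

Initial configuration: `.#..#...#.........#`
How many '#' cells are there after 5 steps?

##.##..##........##
#..#..##........##.
#.##.##........##..
#.#..#........##...
#.#.##.......##....
count of #: 6

6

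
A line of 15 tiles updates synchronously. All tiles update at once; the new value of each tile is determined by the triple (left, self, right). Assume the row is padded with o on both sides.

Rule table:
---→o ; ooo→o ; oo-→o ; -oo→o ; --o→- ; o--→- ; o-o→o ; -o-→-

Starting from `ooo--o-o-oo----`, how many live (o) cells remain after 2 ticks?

ooo---o-ooo-oo-
ooo-o--oooooooo
count of o: 12

12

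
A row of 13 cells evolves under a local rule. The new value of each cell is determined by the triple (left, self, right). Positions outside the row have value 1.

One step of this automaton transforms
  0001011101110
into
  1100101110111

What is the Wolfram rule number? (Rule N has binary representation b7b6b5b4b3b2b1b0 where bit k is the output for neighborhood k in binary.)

position 6: 111 → 1  (bit 7 = 1)
position 7: 110 → 1  (bit 6 = 1)
position 4: 101 → 1  (bit 5 = 1)
position 0: 100 → 1  (bit 4 = 1)
position 5: 011 → 0  (bit 3 = 0)
position 3: 010 → 0  (bit 2 = 0)
position 2: 001 → 0  (bit 1 = 0)
position 1: 000 → 1  (bit 0 = 1)
bits b7..b0 = 11110001 = 241

241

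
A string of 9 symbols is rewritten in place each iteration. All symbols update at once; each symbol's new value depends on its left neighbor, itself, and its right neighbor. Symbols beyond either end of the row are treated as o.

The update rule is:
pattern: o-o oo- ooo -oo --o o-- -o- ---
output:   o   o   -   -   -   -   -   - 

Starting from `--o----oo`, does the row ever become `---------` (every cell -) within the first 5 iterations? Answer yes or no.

yes

---------
all cells are - at iteration 1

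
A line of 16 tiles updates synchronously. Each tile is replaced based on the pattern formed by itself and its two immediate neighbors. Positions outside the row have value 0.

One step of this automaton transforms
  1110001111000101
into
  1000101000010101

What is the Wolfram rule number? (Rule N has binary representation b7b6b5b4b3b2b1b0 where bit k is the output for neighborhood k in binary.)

13

position 1: 111 → 0  (bit 7 = 0)
position 2: 110 → 0  (bit 6 = 0)
position 14: 101 → 0  (bit 5 = 0)
position 3: 100 → 0  (bit 4 = 0)
position 0: 011 → 1  (bit 3 = 1)
position 13: 010 → 1  (bit 2 = 1)
position 5: 001 → 0  (bit 1 = 0)
position 4: 000 → 1  (bit 0 = 1)
bits b7..b0 = 00001101 = 13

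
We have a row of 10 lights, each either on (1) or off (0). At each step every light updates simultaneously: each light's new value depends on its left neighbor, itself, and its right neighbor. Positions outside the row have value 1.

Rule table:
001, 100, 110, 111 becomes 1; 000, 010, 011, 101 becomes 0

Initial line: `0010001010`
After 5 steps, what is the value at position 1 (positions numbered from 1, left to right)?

step 1: 1101010000
step 2: 1100001001
step 3: 1110010110
step 4: 1111100010
step 5: 1111110100
position 1 holds 1

1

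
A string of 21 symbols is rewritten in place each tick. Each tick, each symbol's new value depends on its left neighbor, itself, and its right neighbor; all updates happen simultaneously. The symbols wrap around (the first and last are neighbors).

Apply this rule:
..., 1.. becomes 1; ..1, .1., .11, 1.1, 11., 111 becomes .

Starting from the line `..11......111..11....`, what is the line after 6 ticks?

1......111..11......1

1...11111....1...1111
.11......111..11.....
...11111....1...11111
11......111..11......
..11111....1...11111.
1......111..11......1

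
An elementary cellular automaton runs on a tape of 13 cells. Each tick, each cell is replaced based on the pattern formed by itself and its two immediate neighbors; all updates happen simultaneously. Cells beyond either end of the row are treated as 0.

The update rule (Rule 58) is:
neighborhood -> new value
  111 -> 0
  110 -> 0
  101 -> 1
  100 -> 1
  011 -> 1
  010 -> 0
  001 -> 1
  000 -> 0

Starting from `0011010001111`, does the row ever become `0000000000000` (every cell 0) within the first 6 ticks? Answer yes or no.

0110101011000
1101010110100
1010101101010
0101011010101
1010110101010
0101101010101
tick 6 is 0101101010101, still not uniform 0

no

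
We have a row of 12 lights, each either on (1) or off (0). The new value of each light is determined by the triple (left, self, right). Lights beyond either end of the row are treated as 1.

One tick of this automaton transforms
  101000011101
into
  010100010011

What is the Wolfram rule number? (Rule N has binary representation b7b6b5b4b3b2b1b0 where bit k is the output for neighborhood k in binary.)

56

position 8: 111 → 0  (bit 7 = 0)
position 0: 110 → 0  (bit 6 = 0)
position 1: 101 → 1  (bit 5 = 1)
position 3: 100 → 1  (bit 4 = 1)
position 7: 011 → 1  (bit 3 = 1)
position 2: 010 → 0  (bit 2 = 0)
position 6: 001 → 0  (bit 1 = 0)
position 4: 000 → 0  (bit 0 = 0)
bits b7..b0 = 00111000 = 56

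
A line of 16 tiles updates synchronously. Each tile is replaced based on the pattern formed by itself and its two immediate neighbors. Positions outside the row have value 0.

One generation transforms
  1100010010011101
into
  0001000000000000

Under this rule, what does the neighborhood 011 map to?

At position 0 the neighborhood is 011; the next row has 0 there.

0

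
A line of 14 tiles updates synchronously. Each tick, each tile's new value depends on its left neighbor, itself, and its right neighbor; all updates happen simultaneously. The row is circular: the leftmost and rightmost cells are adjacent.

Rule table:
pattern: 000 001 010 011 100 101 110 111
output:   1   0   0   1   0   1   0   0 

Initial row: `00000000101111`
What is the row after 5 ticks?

01000111010000

01111110011000
01000000010011
10011111000010
00010000011001
01000111010000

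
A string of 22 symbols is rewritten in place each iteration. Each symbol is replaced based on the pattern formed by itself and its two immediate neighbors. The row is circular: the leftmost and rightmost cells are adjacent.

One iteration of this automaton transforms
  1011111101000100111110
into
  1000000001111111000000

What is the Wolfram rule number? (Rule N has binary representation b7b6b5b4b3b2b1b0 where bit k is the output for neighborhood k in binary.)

position 3: 111 → 0  (bit 7 = 0)
position 7: 110 → 0  (bit 6 = 0)
position 1: 101 → 0  (bit 5 = 0)
position 10: 100 → 1  (bit 4 = 1)
position 2: 011 → 0  (bit 3 = 0)
position 0: 010 → 1  (bit 2 = 1)
position 12: 001 → 1  (bit 1 = 1)
position 11: 000 → 1  (bit 0 = 1)
bits b7..b0 = 00010111 = 23

23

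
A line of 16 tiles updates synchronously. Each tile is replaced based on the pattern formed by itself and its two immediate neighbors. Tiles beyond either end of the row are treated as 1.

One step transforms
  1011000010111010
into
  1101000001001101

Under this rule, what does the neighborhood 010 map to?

At position 8 the neighborhood is 010; the next row has 0 there.

0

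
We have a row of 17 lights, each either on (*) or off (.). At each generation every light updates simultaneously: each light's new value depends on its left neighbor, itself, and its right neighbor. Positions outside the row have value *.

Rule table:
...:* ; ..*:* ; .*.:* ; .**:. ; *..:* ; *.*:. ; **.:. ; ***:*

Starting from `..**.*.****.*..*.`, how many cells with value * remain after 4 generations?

**...*..**..****.
*.******..**.**..
...****.**.....**
***.**....*****.*
count of *: 11

11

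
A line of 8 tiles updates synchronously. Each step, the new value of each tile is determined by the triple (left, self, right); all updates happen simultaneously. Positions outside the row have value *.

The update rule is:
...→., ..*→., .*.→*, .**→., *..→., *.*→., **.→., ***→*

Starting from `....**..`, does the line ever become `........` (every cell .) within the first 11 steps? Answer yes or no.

........
all cells are . at step 1

yes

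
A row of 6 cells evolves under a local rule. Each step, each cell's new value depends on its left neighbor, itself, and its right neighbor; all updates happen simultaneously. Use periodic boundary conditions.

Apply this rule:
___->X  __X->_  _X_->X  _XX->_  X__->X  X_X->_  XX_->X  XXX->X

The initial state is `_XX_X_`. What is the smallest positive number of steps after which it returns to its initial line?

__X_XX
X_X__X
X_XX__
X__XX_
XX__X_
_XX_X_

6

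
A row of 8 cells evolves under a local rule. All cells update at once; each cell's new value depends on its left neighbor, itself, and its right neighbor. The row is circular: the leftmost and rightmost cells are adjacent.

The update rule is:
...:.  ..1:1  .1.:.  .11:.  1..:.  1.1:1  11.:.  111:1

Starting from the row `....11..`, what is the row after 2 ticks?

..1.....

tick 1: ...1....
tick 2: ..1.....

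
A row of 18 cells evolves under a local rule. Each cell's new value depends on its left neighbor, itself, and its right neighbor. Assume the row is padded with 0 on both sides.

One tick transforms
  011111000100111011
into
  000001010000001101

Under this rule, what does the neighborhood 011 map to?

0

At position 1 the neighborhood is 011; the next row has 0 there.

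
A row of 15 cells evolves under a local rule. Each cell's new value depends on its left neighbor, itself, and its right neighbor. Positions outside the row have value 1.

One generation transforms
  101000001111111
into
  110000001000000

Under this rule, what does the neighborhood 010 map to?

0

At position 2 the neighborhood is 010; the next row has 0 there.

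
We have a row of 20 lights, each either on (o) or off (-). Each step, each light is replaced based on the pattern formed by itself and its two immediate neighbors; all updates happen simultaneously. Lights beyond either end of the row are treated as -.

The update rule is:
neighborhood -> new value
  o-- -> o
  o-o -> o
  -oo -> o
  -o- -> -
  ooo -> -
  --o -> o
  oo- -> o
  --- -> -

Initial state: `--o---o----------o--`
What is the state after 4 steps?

-o-o-o-o--------o-o-
o-o-o-o-o------o-o-o
-o-o-o-o-o----o-o-o-
o-o-o-o-o-o--o-o-o-o

o-o-o-o-o-o--o-o-o-o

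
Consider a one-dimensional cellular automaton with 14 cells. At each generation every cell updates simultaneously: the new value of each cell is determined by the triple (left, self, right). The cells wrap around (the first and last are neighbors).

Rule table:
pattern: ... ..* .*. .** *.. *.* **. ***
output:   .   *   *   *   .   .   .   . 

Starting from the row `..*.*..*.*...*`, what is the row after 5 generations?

.**.*.**.*..**
.*..*.*..*.**.
**.**.*.**.*..
*..*..*.*..*.*
..**.**.*.**.*

..**.**.*.**.*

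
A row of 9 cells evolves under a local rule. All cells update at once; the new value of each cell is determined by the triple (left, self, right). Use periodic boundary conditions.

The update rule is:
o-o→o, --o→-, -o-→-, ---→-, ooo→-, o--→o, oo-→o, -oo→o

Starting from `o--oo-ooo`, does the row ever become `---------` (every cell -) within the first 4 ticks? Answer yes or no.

no

oo-oooo--
oooo--oo-
o--oo-ooo  (repeats tick 0; period 3)
tick 4: oo-oooo--
tick 4 is oo-oooo--, still not uniform -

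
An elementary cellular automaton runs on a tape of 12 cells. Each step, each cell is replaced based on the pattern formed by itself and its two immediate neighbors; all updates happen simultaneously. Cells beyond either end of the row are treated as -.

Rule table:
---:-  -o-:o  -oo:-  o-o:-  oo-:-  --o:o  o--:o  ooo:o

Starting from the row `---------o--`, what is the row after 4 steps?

--------ooo-
-------o-o-o
------oo-o-o
-----o---o-o

-----o---o-o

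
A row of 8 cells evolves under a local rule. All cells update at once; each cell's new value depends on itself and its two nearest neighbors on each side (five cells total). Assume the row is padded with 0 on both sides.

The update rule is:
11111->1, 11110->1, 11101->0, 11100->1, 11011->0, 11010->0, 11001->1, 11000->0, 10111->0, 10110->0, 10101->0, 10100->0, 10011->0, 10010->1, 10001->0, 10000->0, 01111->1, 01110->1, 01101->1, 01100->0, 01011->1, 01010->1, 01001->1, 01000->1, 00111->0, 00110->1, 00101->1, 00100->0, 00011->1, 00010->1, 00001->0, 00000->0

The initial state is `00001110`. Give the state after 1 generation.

00010110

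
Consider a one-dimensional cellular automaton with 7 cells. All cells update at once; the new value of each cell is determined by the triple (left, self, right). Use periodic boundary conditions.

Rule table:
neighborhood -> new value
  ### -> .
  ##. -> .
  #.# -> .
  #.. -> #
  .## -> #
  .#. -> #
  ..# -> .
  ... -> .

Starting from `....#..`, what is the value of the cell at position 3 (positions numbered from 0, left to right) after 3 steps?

step 1: ....##.
step 2: ....#.#
step 3: #...#.#
position 3 holds .

.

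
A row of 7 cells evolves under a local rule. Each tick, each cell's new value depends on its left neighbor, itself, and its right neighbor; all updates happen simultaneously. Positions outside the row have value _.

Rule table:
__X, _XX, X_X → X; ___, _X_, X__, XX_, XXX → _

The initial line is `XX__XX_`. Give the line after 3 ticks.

_XX____

X__XX__
__XX___
_XX____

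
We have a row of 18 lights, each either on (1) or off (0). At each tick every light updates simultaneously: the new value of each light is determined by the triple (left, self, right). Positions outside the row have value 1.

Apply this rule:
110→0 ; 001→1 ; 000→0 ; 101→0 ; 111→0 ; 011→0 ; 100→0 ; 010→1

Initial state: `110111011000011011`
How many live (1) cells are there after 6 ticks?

5

000000000000100000
000000000001100001
000000000010000010
000000000110000110
000000001000001000
000000011000011001
count of 1: 5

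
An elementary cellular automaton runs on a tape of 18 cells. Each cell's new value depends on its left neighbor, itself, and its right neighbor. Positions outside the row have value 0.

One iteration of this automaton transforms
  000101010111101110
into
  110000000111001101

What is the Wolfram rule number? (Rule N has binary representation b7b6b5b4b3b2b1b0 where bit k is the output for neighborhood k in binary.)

153

position 10: 111 → 1  (bit 7 = 1)
position 12: 110 → 0  (bit 6 = 0)
position 4: 101 → 0  (bit 5 = 0)
position 17: 100 → 1  (bit 4 = 1)
position 9: 011 → 1  (bit 3 = 1)
position 3: 010 → 0  (bit 2 = 0)
position 2: 001 → 0  (bit 1 = 0)
position 0: 000 → 1  (bit 0 = 1)
bits b7..b0 = 10011001 = 153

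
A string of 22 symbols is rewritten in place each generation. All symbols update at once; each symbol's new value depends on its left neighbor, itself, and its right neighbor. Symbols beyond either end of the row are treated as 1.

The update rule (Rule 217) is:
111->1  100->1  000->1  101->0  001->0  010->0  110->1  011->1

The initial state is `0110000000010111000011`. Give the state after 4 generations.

0111111111110111111011

generation 1: 0111111111000111111011
generation 2: 0111111111110111111011
generation 3: 0111111111110111111011  (fixed point — unchanged through generation 4)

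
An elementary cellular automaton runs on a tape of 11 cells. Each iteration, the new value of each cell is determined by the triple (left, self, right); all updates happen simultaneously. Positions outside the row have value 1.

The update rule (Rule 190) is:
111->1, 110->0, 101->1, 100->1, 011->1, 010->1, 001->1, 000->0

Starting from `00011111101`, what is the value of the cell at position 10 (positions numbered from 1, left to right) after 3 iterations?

1

10111111011
01111110111
11111101111
position 10 holds 1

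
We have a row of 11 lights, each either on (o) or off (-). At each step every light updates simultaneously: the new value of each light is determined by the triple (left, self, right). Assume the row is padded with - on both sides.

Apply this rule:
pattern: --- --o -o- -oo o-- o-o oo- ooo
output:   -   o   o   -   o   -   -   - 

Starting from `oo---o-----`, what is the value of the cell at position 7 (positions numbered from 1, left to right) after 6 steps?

o

--o-ooo----
-oo----o---
o--o--ooo--
oooooo---o-
------o-ooo
-----oo----
position 7 holds o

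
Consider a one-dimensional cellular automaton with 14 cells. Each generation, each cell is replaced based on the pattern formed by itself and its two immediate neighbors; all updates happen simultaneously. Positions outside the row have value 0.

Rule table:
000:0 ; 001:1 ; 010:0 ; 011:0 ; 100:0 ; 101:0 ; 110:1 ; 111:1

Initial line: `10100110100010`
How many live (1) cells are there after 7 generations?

00001010000100
00010000001000
00100000010000
01000000100000
10000001000000
00000010000000
00000100000000
count of 1: 1

1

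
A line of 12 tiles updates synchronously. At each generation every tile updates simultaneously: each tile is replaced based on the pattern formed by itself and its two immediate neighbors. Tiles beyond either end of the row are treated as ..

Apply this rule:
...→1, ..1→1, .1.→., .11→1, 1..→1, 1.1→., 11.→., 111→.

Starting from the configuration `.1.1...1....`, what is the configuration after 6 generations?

11.1111...1.

1...111.1111
.1111...1...
11...111.111
1.1111...1..
..1...111.11
11.1111...1.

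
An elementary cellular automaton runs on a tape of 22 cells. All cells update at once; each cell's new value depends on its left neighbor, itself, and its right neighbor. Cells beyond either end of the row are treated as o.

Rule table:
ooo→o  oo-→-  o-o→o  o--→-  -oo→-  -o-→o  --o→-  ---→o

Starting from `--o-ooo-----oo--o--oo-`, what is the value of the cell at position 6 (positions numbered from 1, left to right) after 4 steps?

--oo-o--ooo-----o----o
----oo---o--ooo-o-oo--
-oo----o-o---o-ooo----
o---oo-ooo-o-oo-o--oo-
position 6 holds o

o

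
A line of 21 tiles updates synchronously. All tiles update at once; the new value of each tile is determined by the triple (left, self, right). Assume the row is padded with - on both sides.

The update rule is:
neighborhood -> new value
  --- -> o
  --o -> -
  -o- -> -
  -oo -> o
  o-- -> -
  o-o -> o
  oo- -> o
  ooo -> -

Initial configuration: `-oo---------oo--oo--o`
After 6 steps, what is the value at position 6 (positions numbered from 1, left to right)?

o

-oo-ooooooo-oo--oo---
-oooo-----oooo--oo-oo
-o--o-ooo-o--o--ooooo
-----oo-oo------o---o
oooo-ooooo-oooo---o--
o--ooo---ooo--o-o---o
position 6 holds o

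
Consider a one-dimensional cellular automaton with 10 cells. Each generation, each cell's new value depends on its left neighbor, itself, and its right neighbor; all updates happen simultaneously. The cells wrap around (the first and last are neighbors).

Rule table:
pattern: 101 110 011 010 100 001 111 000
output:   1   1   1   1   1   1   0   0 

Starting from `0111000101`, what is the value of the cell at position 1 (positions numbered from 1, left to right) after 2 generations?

0

1101101111
0111111000
position 1 holds 0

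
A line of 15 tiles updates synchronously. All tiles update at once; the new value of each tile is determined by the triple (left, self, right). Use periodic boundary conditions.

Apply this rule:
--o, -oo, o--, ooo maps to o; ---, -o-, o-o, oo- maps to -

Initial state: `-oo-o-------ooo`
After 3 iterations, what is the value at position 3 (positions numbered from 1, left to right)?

-o---o-----ooo-
o-o-o-o---ooo-o
-------o-ooo--o
position 3 holds -

-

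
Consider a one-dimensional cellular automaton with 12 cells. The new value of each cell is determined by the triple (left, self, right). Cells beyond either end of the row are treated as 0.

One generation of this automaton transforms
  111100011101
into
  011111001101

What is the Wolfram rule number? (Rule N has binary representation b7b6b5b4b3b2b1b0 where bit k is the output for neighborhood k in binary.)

position 1: 111 → 1  (bit 7 = 1)
position 3: 110 → 1  (bit 6 = 1)
position 10: 101 → 0  (bit 5 = 0)
position 4: 100 → 1  (bit 4 = 1)
position 0: 011 → 0  (bit 3 = 0)
position 11: 010 → 1  (bit 2 = 1)
position 6: 001 → 0  (bit 1 = 0)
position 5: 000 → 1  (bit 0 = 1)
bits b7..b0 = 11010101 = 213

213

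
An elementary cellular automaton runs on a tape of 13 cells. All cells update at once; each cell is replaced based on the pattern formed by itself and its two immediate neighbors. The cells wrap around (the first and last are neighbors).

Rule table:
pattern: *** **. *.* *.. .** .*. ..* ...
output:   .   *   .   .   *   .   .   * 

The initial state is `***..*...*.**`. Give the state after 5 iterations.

..*.**.*...*.

iteration 1: ..*....*...*.
iteration 2: *...**...*...
iteration 3: ..*.**.*...*.
iteration 4: *...**...*...  (repeats iteration 2; period 2)
iteration 5: ..*.**.*...*.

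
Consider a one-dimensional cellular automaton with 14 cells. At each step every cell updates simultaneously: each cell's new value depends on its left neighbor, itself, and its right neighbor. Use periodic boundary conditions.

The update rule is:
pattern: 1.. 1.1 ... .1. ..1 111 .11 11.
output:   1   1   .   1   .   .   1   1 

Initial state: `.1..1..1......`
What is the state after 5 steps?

step 1: .11.11.11.....
step 2: .111111111....
step 3: .1.......11...
step 4: .11......111..
step 5: .111.....1.11.

.111.....1.11.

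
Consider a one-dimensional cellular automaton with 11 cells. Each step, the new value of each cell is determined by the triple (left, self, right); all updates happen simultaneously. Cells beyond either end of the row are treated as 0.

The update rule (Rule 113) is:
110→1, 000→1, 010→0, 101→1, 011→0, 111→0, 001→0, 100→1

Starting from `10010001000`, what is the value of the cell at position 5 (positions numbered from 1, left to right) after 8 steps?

0

step 1: 01001100111
step 2: 00100110001
step 3: 10010011100
step 4: 01001000111
step 5: 00100110001  (repeats step 2; period 3)
step 8: 00100110001
position 5 holds 0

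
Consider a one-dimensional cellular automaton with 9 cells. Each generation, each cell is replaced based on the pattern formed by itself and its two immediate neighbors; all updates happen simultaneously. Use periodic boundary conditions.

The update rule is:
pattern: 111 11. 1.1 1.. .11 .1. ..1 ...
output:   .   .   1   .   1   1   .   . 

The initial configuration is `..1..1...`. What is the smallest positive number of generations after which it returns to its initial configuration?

generation 1: ..1..1...

1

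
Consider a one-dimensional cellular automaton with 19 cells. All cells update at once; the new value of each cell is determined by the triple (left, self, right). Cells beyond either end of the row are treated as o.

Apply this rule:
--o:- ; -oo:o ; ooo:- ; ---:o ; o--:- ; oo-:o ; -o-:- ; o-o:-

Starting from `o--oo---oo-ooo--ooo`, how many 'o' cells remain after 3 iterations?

13

o--oo-o-oo-o-o--o--
o--oo---oo---------
o--oo-o-oo-ooooooo-
count of o: 13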